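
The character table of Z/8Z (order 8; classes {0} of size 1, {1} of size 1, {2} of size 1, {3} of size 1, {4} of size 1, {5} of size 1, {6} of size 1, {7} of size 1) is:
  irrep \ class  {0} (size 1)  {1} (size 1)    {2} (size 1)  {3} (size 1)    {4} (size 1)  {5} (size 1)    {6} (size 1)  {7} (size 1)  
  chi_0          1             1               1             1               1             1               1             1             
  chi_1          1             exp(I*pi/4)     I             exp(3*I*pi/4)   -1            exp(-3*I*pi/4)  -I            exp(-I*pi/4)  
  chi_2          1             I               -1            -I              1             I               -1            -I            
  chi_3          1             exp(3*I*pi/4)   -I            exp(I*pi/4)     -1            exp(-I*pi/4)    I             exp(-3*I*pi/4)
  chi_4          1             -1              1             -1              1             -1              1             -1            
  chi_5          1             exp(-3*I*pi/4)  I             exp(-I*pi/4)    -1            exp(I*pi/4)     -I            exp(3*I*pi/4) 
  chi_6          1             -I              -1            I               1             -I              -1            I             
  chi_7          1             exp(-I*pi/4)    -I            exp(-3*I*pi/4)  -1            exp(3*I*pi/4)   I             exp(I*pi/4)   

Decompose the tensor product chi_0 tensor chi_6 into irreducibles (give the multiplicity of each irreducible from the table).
chi_0 tensor chi_6 = chi_6 (all other irreducibles have multiplicity 0).

Derivation: The character of a tensor product is the pointwise product (chi_0 * chi_6)(C) = chi_0(C) * chi_6(C):
  {0}: (1)*(1), {1}: (1)*(-I), {2}: (1)*(-1), {3}: (1)*(I), {4}: (1)*(1), {5}: (1)*(-I), {6}: (1)*(-1), {7}: (1)*(I)
so (chi_0 * chi_6) takes values
  {0} -> 1, {1} -> -I, {2} -> -1, {3} -> I, {4} -> 1, {5} -> -I, {6} -> -1, {7} -> I.
Now take the inner product of this character with each irreducible chi from the table, <chi_0*chi_6, chi> = (1/8) sum_C |C| (chi_0*chi_6)(C) conj(chi(C)):
  <chi_0*chi_6, chi_0> = (1/8)[1*(1)*conj(1) + 1*(-I)*conj(1) + 1*(-1)*conj(1) + 1*(I)*conj(1) + 1*(1)*conj(1) + 1*(-I)*conj(1) + 1*(-1)*conj(1) + 1*(I)*conj(1)]
      = (1/8)[(1) + (-I) + (-1) + (I) + (1) + (-I) + (-1) + (I)] = 0/8 = 0
  <chi_0*chi_6, chi_1> = (1/8)[1*(1)*conj(1) + 1*(-I)*conj(exp(I*pi/4)) + 1*(-1)*conj(I) + 1*(I)*conj(exp(3*I*pi/4)) + 1*(1)*conj(-1) + 1*(-I)*conj(exp(-3*I*pi/4)) + 1*(-1)*conj(-I) + 1*(I)*conj(exp(-I*pi/4))]
      = (1/8)[(1) + (-exp(I*pi/4)) + (I) + (exp(-I*pi/4)) + (-1) + (-exp(-3*I*pi/4)) + (-I) + (exp(3*I*pi/4))] = 0/8 = 0
  <chi_0*chi_6, chi_2> = (1/8)[1*(1)*conj(1) + 1*(-I)*conj(I) + 1*(-1)*conj(-1) + 1*(I)*conj(-I) + 1*(1)*conj(1) + 1*(-I)*conj(I) + 1*(-1)*conj(-1) + 1*(I)*conj(-I)]
      = (1/8)[(1) + (-1) + (1) + (-1) + (1) + (-1) + (1) + (-1)] = 0/8 = 0
  <chi_0*chi_6, chi_3> = (1/8)[1*(1)*conj(1) + 1*(-I)*conj(exp(3*I*pi/4)) + 1*(-1)*conj(-I) + 1*(I)*conj(exp(I*pi/4)) + 1*(1)*conj(-1) + 1*(-I)*conj(exp(-I*pi/4)) + 1*(-1)*conj(I) + 1*(I)*conj(exp(-3*I*pi/4))]
      = (1/8)[(1) + (-exp(-I*pi/4)) + (-I) + (exp(I*pi/4)) + (-1) + (-exp(3*I*pi/4)) + (I) + (exp(-3*I*pi/4))] = 0/8 = 0
  <chi_0*chi_6, chi_4> = (1/8)[1*(1)*conj(1) + 1*(-I)*conj(-1) + 1*(-1)*conj(1) + 1*(I)*conj(-1) + 1*(1)*conj(1) + 1*(-I)*conj(-1) + 1*(-1)*conj(1) + 1*(I)*conj(-1)]
      = (1/8)[(1) + (I) + (-1) + (-I) + (1) + (I) + (-1) + (-I)] = 0/8 = 0
  <chi_0*chi_6, chi_5> = (1/8)[1*(1)*conj(1) + 1*(-I)*conj(exp(-3*I*pi/4)) + 1*(-1)*conj(I) + 1*(I)*conj(exp(-I*pi/4)) + 1*(1)*conj(-1) + 1*(-I)*conj(exp(I*pi/4)) + 1*(-1)*conj(-I) + 1*(I)*conj(exp(3*I*pi/4))]
      = (1/8)[(1) + (-exp(-3*I*pi/4)) + (I) + (exp(3*I*pi/4)) + (-1) + (-exp(I*pi/4)) + (-I) + (exp(-I*pi/4))] = 0/8 = 0
  <chi_0*chi_6, chi_6> = (1/8)[1*(1)*conj(1) + 1*(-I)*conj(-I) + 1*(-1)*conj(-1) + 1*(I)*conj(I) + 1*(1)*conj(1) + 1*(-I)*conj(-I) + 1*(-1)*conj(-1) + 1*(I)*conj(I)]
      = (1/8)[(1) + (1) + (1) + (1) + (1) + (1) + (1) + (1)] = 8/8 = 1
  <chi_0*chi_6, chi_7> = (1/8)[1*(1)*conj(1) + 1*(-I)*conj(exp(-I*pi/4)) + 1*(-1)*conj(-I) + 1*(I)*conj(exp(-3*I*pi/4)) + 1*(1)*conj(-1) + 1*(-I)*conj(exp(3*I*pi/4)) + 1*(-1)*conj(I) + 1*(I)*conj(exp(I*pi/4))]
      = (1/8)[(1) + (-exp(3*I*pi/4)) + (-I) + (exp(-3*I*pi/4)) + (-1) + (-exp(-I*pi/4)) + (I) + (exp(I*pi/4))] = 0/8 = 0
(Exp terms are combined using exp(i*s)*conj(exp(i*t)) = exp(i*(s-t)), and sums of them are collapsed using the identity that for every m > 1 the m distinct m-th roots of unity sum to 0, e.g. 1 + exp(2*I*pi/3) + exp(-2*I*pi/3) = 0.)
Hence the multiplicities are chi_6: 1. Dimension check: dim(chi_0)*dim(chi_6) = 1*1 = 1 and sum (mult * dim) = 1*1 = 1.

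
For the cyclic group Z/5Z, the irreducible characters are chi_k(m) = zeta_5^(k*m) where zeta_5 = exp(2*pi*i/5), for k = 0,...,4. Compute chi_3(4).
chi_3(4) = zeta_5^12 = exp(4*I*pi/5)

Why: chi_3(4) = zeta_5^(3*4) = zeta_5^12. Since zeta_5^5 = 1, this equals zeta_5^2 = exp(2*pi*i*2/5) = exp(4*I*pi/5).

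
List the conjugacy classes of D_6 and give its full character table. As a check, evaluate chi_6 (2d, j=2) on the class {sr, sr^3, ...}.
Conjugacy classes: {e} of size 1, {r^3} of size 1, {r^1, r^5} of size 2, {r^2, r^4} of size 2, {s, sr^2, ...} of size 3, {sr, sr^3, ...} of size 3.
Character table:
  irrep \ class              {e} (size 1)  {r^3} (size 1)  {r^1, r^5} (size 2)  {r^2, r^4} (size 2)  {s, sr^2, ...} (size 3)  {sr, sr^3, ...} (size 3)
  chi_1 (triv)               1             1               1                    1                    1                        1                       
  chi_2 (sign: r->1, s->-1)  1             1               1                    1                    -1                       -1                      
  chi_3 (r->-1, s->1)        1             -1              -1                   1                    1                        -1                      
  chi_4 (r->-1, s->-1)       1             -1              -1                   1                    -1                       1                       
  chi_5 (2d, j=1)            2             -2              1                    -1                   0                        0                       
  chi_6 (2d, j=2)            2             2               -1                   -1                   0                        0                       

Spot check: chi_6 (2d, j=2) on {sr, sr^3, ...} = 0.

Justification: D_6 has order 2*6 = 12 with 6 conjugacy classes, hence 6 irreducibles. Sum of squared dims 1 + 1 + 1 + 1 + 4 + 4 = 12 = |G|. Linear characters come from the abelianisation; the 2-dimensional irreps have character r^k -> 2*cos(2*pi*j*k/6), reflections -> 0.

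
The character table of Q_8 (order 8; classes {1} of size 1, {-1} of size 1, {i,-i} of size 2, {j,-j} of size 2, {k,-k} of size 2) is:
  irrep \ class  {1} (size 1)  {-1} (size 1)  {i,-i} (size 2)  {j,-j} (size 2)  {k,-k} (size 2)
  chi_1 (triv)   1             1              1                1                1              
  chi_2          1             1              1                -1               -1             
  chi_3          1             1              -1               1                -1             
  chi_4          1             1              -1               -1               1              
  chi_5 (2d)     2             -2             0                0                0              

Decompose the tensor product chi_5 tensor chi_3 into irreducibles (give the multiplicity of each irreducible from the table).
chi_5 tensor chi_3 = chi_5 (all other irreducibles have multiplicity 0).

Details: The character of a tensor product is the pointwise product (chi_5 * chi_3)(C) = chi_5(C) * chi_3(C):
  {1}: (2)*(1), {-1}: (-2)*(1), {i,-i}: (0)*(-1), {j,-j}: (0)*(1), {k,-k}: (0)*(-1)
so (chi_5 * chi_3) takes values
  {1} -> 2, {-1} -> -2, {i,-i} -> 0, {j,-j} -> 0, {k,-k} -> 0.
Now take the inner product of this character with each irreducible chi from the table, <chi_5*chi_3, chi> = (1/8) sum_C |C| (chi_5*chi_3)(C) conj(chi(C)):
  <chi_5*chi_3, chi_1> = (1/8)[1*(2)*conj(1) + 1*(-2)*conj(1) + 2*(0)*conj(1) + 2*(0)*conj(1) + 2*(0)*conj(1)]
      = (1/8)[(2) + (-2) + (0) + (0) + (0)] = 0/8 = 0
  <chi_5*chi_3, chi_2> = (1/8)[1*(2)*conj(1) + 1*(-2)*conj(1) + 2*(0)*conj(1) + 2*(0)*conj(-1) + 2*(0)*conj(-1)]
      = (1/8)[(2) + (-2) + (0) + (0) + (0)] = 0/8 = 0
  <chi_5*chi_3, chi_3> = (1/8)[1*(2)*conj(1) + 1*(-2)*conj(1) + 2*(0)*conj(-1) + 2*(0)*conj(1) + 2*(0)*conj(-1)]
      = (1/8)[(2) + (-2) + (0) + (0) + (0)] = 0/8 = 0
  <chi_5*chi_3, chi_4> = (1/8)[1*(2)*conj(1) + 1*(-2)*conj(1) + 2*(0)*conj(-1) + 2*(0)*conj(-1) + 2*(0)*conj(1)]
      = (1/8)[(2) + (-2) + (0) + (0) + (0)] = 0/8 = 0
  <chi_5*chi_3, chi_5> = (1/8)[1*(2)*conj(2) + 1*(-2)*conj(-2) + 2*(0)*conj(0) + 2*(0)*conj(0) + 2*(0)*conj(0)]
      = (1/8)[(4) + (4) + (0) + (0) + (0)] = 8/8 = 1
Hence the multiplicities are chi_5: 1. Dimension check: dim(chi_5)*dim(chi_3) = 2*1 = 2 and sum (mult * dim) = 1*2 = 2.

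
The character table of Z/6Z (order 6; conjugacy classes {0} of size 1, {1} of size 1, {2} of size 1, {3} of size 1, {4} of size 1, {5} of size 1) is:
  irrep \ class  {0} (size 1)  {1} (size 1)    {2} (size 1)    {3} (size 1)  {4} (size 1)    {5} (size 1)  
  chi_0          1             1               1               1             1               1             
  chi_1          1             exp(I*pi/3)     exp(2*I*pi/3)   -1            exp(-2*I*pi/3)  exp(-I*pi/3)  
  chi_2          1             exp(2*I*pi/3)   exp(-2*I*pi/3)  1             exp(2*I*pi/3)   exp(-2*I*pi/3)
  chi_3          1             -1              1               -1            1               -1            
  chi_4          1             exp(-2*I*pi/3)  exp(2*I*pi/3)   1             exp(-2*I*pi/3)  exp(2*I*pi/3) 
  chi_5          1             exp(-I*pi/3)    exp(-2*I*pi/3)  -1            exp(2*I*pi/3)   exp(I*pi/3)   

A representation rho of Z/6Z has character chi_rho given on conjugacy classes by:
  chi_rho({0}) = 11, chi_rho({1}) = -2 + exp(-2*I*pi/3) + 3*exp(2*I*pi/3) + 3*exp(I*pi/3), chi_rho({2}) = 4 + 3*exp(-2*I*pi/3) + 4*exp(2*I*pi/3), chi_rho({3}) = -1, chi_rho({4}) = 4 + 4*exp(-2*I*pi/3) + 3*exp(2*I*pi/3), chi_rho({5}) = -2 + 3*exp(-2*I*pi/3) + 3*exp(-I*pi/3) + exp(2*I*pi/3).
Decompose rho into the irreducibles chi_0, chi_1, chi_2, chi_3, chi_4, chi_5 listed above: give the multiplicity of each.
Multiplicities: chi_0: 1, chi_1: 3, chi_2: 3, chi_3: 3, chi_4: 1, chi_5: 0.

Reasoning: Use <chi_rho, chi> = (1/|G|) sum_C |C| * chi_rho(C) * conj(chi(C)) with |G| = 6 for each irreducible chi in the table:
  <chi_rho, chi_0> = (1/6)[1*(11)*conj(1) + 1*(-2 + exp(-2*I*pi/3) + 3*exp(2*I*pi/3) + 3*exp(I*pi/3))*conj(1) + 1*(4 + 3*exp(-2*I*pi/3) + 4*exp(2*I*pi/3))*conj(1) + 1*(-1)*conj(1) + 1*(4 + 4*exp(-2*I*pi/3) + 3*exp(2*I*pi/3))*conj(1) + 1*(-2 + 3*exp(-2*I*pi/3) + 3*exp(-I*pi/3) + exp(2*I*pi/3))*conj(1)]
      = (1/6)[(11) + (-2 + exp(-2*I*pi/3) + 3*exp(2*I*pi/3) + 3*exp(I*pi/3)) + (4 + 3*exp(-2*I*pi/3) + 4*exp(2*I*pi/3)) + (-1) + (4 + 4*exp(-2*I*pi/3) + 3*exp(2*I*pi/3)) + (-2 + 3*exp(-2*I*pi/3) + 3*exp(-I*pi/3) + exp(2*I*pi/3))] = 6/6 = 1
  <chi_rho, chi_1> = (1/6)[1*(11)*conj(1) + 1*(-2 + exp(-2*I*pi/3) + 3*exp(2*I*pi/3) + 3*exp(I*pi/3))*conj(exp(I*pi/3)) + 1*(4 + 3*exp(-2*I*pi/3) + 4*exp(2*I*pi/3))*conj(exp(2*I*pi/3)) + 1*(-1)*conj(-1) + 1*(4 + 4*exp(-2*I*pi/3) + 3*exp(2*I*pi/3))*conj(exp(-2*I*pi/3)) + 1*(-2 + 3*exp(-2*I*pi/3) + 3*exp(-I*pi/3) + exp(2*I*pi/3))*conj(exp(-I*pi/3))]
      = (1/6)[(11) + (2 - 2*exp(-I*pi/3) + 3*exp(I*pi/3)) + (4 + 4*exp(-2*I*pi/3) + 3*exp(2*I*pi/3)) + (1) + (4 + 3*exp(-2*I*pi/3) + 4*exp(2*I*pi/3)) + (2 + 3*exp(-I*pi/3) - 2*exp(I*pi/3))] = 18/6 = 3
  <chi_rho, chi_2> = (1/6)[1*(11)*conj(1) + 1*(-2 + exp(-2*I*pi/3) + 3*exp(2*I*pi/3) + 3*exp(I*pi/3))*conj(exp(2*I*pi/3)) + 1*(4 + 3*exp(-2*I*pi/3) + 4*exp(2*I*pi/3))*conj(exp(-2*I*pi/3)) + 1*(-1)*conj(1) + 1*(4 + 4*exp(-2*I*pi/3) + 3*exp(2*I*pi/3))*conj(exp(2*I*pi/3)) + 1*(-2 + 3*exp(-2*I*pi/3) + 3*exp(-I*pi/3) + exp(2*I*pi/3))*conj(exp(-2*I*pi/3))]
      = (1/6)[(11) + (5) + (-1) + (-1) + (-1) + (5)] = 18/6 = 3
  <chi_rho, chi_3> = (1/6)[1*(11)*conj(1) + 1*(-2 + exp(-2*I*pi/3) + 3*exp(2*I*pi/3) + 3*exp(I*pi/3))*conj(-1) + 1*(4 + 3*exp(-2*I*pi/3) + 4*exp(2*I*pi/3))*conj(1) + 1*(-1)*conj(-1) + 1*(4 + 4*exp(-2*I*pi/3) + 3*exp(2*I*pi/3))*conj(1) + 1*(-2 + 3*exp(-2*I*pi/3) + 3*exp(-I*pi/3) + exp(2*I*pi/3))*conj(-1)]
      = (1/6)[(11) + (2 - 3*exp(I*pi/3) - 3*exp(2*I*pi/3) - exp(-2*I*pi/3)) + (4 + 3*exp(-2*I*pi/3) + 4*exp(2*I*pi/3)) + (1) + (4 + 4*exp(-2*I*pi/3) + 3*exp(2*I*pi/3)) + (2 - exp(2*I*pi/3) - 3*exp(-I*pi/3) - 3*exp(-2*I*pi/3))] = 18/6 = 3
  <chi_rho, chi_4> = (1/6)[1*(11)*conj(1) + 1*(-2 + exp(-2*I*pi/3) + 3*exp(2*I*pi/3) + 3*exp(I*pi/3))*conj(exp(-2*I*pi/3)) + 1*(4 + 3*exp(-2*I*pi/3) + 4*exp(2*I*pi/3))*conj(exp(2*I*pi/3)) + 1*(-1)*conj(1) + 1*(4 + 4*exp(-2*I*pi/3) + 3*exp(2*I*pi/3))*conj(exp(-2*I*pi/3)) + 1*(-2 + 3*exp(-2*I*pi/3) + 3*exp(-I*pi/3) + exp(2*I*pi/3))*conj(exp(2*I*pi/3))]
      = (1/6)[(11) + (-2 + 3*exp(-2*I*pi/3) - 2*exp(2*I*pi/3)) + (4 + 4*exp(-2*I*pi/3) + 3*exp(2*I*pi/3)) + (-1) + (4 + 3*exp(-2*I*pi/3) + 4*exp(2*I*pi/3)) + (-2 - 2*exp(-2*I*pi/3) + 3*exp(2*I*pi/3))] = 6/6 = 1
  <chi_rho, chi_5> = (1/6)[1*(11)*conj(1) + 1*(-2 + exp(-2*I*pi/3) + 3*exp(2*I*pi/3) + 3*exp(I*pi/3))*conj(exp(-I*pi/3)) + 1*(4 + 3*exp(-2*I*pi/3) + 4*exp(2*I*pi/3))*conj(exp(-2*I*pi/3)) + 1*(-1)*conj(-1) + 1*(4 + 4*exp(-2*I*pi/3) + 3*exp(2*I*pi/3))*conj(exp(2*I*pi/3)) + 1*(-2 + 3*exp(-2*I*pi/3) + 3*exp(-I*pi/3) + exp(2*I*pi/3))*conj(exp(I*pi/3))]
      = (1/6)[(11) + (-5) + (-1) + (1) + (-1) + (-5)] = 0/6 = 0
(Exp terms are combined using exp(i*s)*conj(exp(i*t)) = exp(i*(s-t)), and sums of them are collapsed using the identity that for every m > 1 the m distinct m-th roots of unity sum to 0, e.g. 1 + exp(2*I*pi/3) + exp(-2*I*pi/3) = 0.)
Dimension check: dim(rho) = sum (mult * dim) = 1*1 + 3*1 + 3*1 + 3*1 + 1*1 + 0*1 = 11 = chi_rho(e) = 11.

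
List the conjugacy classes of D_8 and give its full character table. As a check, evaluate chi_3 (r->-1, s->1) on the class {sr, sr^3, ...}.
Conjugacy classes: {e} of size 1, {r^4} of size 1, {r^1, r^7} of size 2, {r^2, r^6} of size 2, {r^3, r^5} of size 2, {s, sr^2, ...} of size 4, {sr, sr^3, ...} of size 4.
Character table:
  irrep \ class              {e} (size 1)  {r^4} (size 1)  {r^1, r^7} (size 2)  {r^2, r^6} (size 2)  {r^3, r^5} (size 2)  {s, sr^2, ...} (size 4)  {sr, sr^3, ...} (size 4)
  chi_1 (triv)               1             1               1                    1                    1                    1                        1                       
  chi_2 (sign: r->1, s->-1)  1             1               1                    1                    1                    -1                       -1                      
  chi_3 (r->-1, s->1)        1             1               -1                   1                    -1                   1                        -1                      
  chi_4 (r->-1, s->-1)       1             1               -1                   1                    -1                   -1                       1                       
  chi_5 (2d, j=1)            2             -2              sqrt(2)              0                    -sqrt(2)             0                        0                       
  chi_6 (2d, j=2)            2             2               0                    -2                   0                    0                        0                       
  chi_7 (2d, j=3)            2             -2              -sqrt(2)             0                    sqrt(2)              0                        0                       

Spot check: chi_3 (r->-1, s->1) on {sr, sr^3, ...} = -1.

Working: D_8 has order 2*8 = 16 with 7 conjugacy classes, hence 7 irreducibles. Sum of squared dims 1 + 1 + 1 + 1 + 4 + 4 + 4 = 16 = |G|. Linear characters come from the abelianisation; the 2-dimensional irreps have character r^k -> 2*cos(2*pi*j*k/8), reflections -> 0.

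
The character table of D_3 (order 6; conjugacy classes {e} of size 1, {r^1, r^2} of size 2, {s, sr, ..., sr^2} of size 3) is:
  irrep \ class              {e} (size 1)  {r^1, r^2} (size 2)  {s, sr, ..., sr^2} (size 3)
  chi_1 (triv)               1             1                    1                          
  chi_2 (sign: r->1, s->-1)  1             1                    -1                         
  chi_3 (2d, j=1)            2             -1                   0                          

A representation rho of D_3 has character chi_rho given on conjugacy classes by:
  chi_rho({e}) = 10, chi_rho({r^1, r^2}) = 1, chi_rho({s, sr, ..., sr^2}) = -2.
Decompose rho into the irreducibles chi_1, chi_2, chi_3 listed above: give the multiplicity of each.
Multiplicities: chi_1: 1, chi_2: 3, chi_3: 3.

Why: Use <chi_rho, chi> = (1/|G|) sum_C |C| * chi_rho(C) * conj(chi(C)) with |G| = 6 for each irreducible chi in the table:
  <chi_rho, chi_1> = (1/6)[1*(10)*conj(1) + 2*(1)*conj(1) + 3*(-2)*conj(1)]
      = (1/6)[(10) + (2) + (-6)] = 6/6 = 1
  <chi_rho, chi_2> = (1/6)[1*(10)*conj(1) + 2*(1)*conj(1) + 3*(-2)*conj(-1)]
      = (1/6)[(10) + (2) + (6)] = 18/6 = 3
  <chi_rho, chi_3> = (1/6)[1*(10)*conj(2) + 2*(1)*conj(-1) + 3*(-2)*conj(0)]
      = (1/6)[(20) + (-2) + (0)] = 18/6 = 3
Dimension check: dim(rho) = sum (mult * dim) = 1*1 + 3*1 + 3*2 = 10 = chi_rho(e) = 10.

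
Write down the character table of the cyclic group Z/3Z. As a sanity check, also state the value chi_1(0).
Character table of Z/3Z (irreps indexed chi_0,...,chi_2 with chi_k(m) = zeta_3^(k*m), zeta_3 = exp(2*pi*i/3)):
  irrep \ class  {0} (size 1)  {1} (size 1)    {2} (size 1)  
  chi_0          1             1               1             
  chi_1          1             exp(2*I*pi/3)   exp(-2*I*pi/3)
  chi_2          1             exp(-2*I*pi/3)  exp(2*I*pi/3) 

Spot check: chi_1(0) = zeta_3^(1*0) = zeta_3^0 = 1.

Reasoning: Z/3Z is abelian, so all 3 irreducible complex representations are 1-dimensional. They are given by chi_k(m) = zeta_3^(k*m) for k = 0,...,2. Row orthogonality: sum_m chi_k(m) conj(chi_l(m)) = 3 * [k = l].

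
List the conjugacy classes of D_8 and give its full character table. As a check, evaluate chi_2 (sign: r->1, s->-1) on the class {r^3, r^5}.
Conjugacy classes: {e} of size 1, {r^4} of size 1, {r^1, r^7} of size 2, {r^2, r^6} of size 2, {r^3, r^5} of size 2, {s, sr^2, ...} of size 4, {sr, sr^3, ...} of size 4.
Character table:
  irrep \ class              {e} (size 1)  {r^4} (size 1)  {r^1, r^7} (size 2)  {r^2, r^6} (size 2)  {r^3, r^5} (size 2)  {s, sr^2, ...} (size 4)  {sr, sr^3, ...} (size 4)
  chi_1 (triv)               1             1               1                    1                    1                    1                        1                       
  chi_2 (sign: r->1, s->-1)  1             1               1                    1                    1                    -1                       -1                      
  chi_3 (r->-1, s->1)        1             1               -1                   1                    -1                   1                        -1                      
  chi_4 (r->-1, s->-1)       1             1               -1                   1                    -1                   -1                       1                       
  chi_5 (2d, j=1)            2             -2              sqrt(2)              0                    -sqrt(2)             0                        0                       
  chi_6 (2d, j=2)            2             2               0                    -2                   0                    0                        0                       
  chi_7 (2d, j=3)            2             -2              -sqrt(2)             0                    sqrt(2)              0                        0                       

Spot check: chi_2 (sign: r->1, s->-1) on {r^3, r^5} = 1.

Proof sketch: D_8 has order 2*8 = 16 with 7 conjugacy classes, hence 7 irreducibles. Sum of squared dims 1 + 1 + 1 + 1 + 4 + 4 + 4 = 16 = |G|. Linear characters come from the abelianisation; the 2-dimensional irreps have character r^k -> 2*cos(2*pi*j*k/8), reflections -> 0.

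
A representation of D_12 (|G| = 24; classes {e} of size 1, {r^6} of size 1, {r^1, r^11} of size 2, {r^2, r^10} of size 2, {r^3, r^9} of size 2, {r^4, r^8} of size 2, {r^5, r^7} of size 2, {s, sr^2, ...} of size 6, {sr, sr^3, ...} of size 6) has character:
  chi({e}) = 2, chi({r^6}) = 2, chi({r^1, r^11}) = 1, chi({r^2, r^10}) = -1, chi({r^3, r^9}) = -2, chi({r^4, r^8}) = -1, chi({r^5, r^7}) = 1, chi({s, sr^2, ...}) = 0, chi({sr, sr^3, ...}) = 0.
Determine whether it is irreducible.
Irreducible: <chi, chi> = 1.

Derivation: <chi, chi> = (1/|G|) sum_C |C| * |chi(C)|^2 = (1/24)[1*|2|^2 + 1*|2|^2 + 2*|1|^2 + 2*|-1|^2 + 2*|-2|^2 + 2*|-1|^2 + 2*|1|^2 + 6*|0|^2 + 6*|0|^2]
  = (1/24)[(4) + (4) + (2) + (2) + (8) + (2) + (2) + (0) + (0)] = 24/24 = 1.
A character is irreducible iff <chi, chi> = 1, so this representation is irreducible.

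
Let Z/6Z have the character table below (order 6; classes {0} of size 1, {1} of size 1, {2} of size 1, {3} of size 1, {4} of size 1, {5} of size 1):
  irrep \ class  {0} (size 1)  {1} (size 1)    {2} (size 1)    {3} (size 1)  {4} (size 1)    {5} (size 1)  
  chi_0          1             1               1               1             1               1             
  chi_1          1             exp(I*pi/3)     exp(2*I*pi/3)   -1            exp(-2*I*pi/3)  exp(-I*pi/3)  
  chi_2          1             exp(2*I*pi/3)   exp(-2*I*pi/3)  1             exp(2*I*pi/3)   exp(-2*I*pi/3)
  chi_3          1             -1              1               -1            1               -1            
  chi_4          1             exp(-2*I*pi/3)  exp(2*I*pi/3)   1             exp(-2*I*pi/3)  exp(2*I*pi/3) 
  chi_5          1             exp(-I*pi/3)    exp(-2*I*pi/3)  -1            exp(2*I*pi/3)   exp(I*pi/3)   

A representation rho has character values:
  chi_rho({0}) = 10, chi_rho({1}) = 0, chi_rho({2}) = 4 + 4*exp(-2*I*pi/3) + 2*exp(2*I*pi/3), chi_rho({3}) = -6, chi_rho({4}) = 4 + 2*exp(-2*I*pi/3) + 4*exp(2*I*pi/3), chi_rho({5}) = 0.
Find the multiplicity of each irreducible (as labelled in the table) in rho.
Multiplicities: chi_0: 1, chi_1: 2, chi_2: 1, chi_3: 3, chi_4: 0, chi_5: 3.

Justification: Use <chi_rho, chi> = (1/|G|) sum_C |C| * chi_rho(C) * conj(chi(C)) with |G| = 6 for each irreducible chi in the table:
  <chi_rho, chi_0> = (1/6)[1*(10)*conj(1) + 1*(0)*conj(1) + 1*(4 + 4*exp(-2*I*pi/3) + 2*exp(2*I*pi/3))*conj(1) + 1*(-6)*conj(1) + 1*(4 + 2*exp(-2*I*pi/3) + 4*exp(2*I*pi/3))*conj(1) + 1*(0)*conj(1)]
      = (1/6)[(10) + (0) + (4 + 4*exp(-2*I*pi/3) + 2*exp(2*I*pi/3)) + (-6) + (4 + 2*exp(-2*I*pi/3) + 4*exp(2*I*pi/3)) + (0)] = 6/6 = 1
  <chi_rho, chi_1> = (1/6)[1*(10)*conj(1) + 1*(0)*conj(exp(I*pi/3)) + 1*(4 + 4*exp(-2*I*pi/3) + 2*exp(2*I*pi/3))*conj(exp(2*I*pi/3)) + 1*(-6)*conj(-1) + 1*(4 + 2*exp(-2*I*pi/3) + 4*exp(2*I*pi/3))*conj(exp(-2*I*pi/3)) + 1*(0)*conj(exp(-I*pi/3))]
      = (1/6)[(10) + (0) + (-2) + (6) + (-2) + (0)] = 12/6 = 2
  <chi_rho, chi_2> = (1/6)[1*(10)*conj(1) + 1*(0)*conj(exp(2*I*pi/3)) + 1*(4 + 4*exp(-2*I*pi/3) + 2*exp(2*I*pi/3))*conj(exp(-2*I*pi/3)) + 1*(-6)*conj(1) + 1*(4 + 2*exp(-2*I*pi/3) + 4*exp(2*I*pi/3))*conj(exp(2*I*pi/3)) + 1*(0)*conj(exp(-2*I*pi/3))]
      = (1/6)[(10) + (0) + (4 + 2*exp(-2*I*pi/3) + 4*exp(2*I*pi/3)) + (-6) + (4 + 4*exp(-2*I*pi/3) + 2*exp(2*I*pi/3)) + (0)] = 6/6 = 1
  <chi_rho, chi_3> = (1/6)[1*(10)*conj(1) + 1*(0)*conj(-1) + 1*(4 + 4*exp(-2*I*pi/3) + 2*exp(2*I*pi/3))*conj(1) + 1*(-6)*conj(-1) + 1*(4 + 2*exp(-2*I*pi/3) + 4*exp(2*I*pi/3))*conj(1) + 1*(0)*conj(-1)]
      = (1/6)[(10) + (0) + (4 + 4*exp(-2*I*pi/3) + 2*exp(2*I*pi/3)) + (6) + (4 + 2*exp(-2*I*pi/3) + 4*exp(2*I*pi/3)) + (0)] = 18/6 = 3
  <chi_rho, chi_4> = (1/6)[1*(10)*conj(1) + 1*(0)*conj(exp(-2*I*pi/3)) + 1*(4 + 4*exp(-2*I*pi/3) + 2*exp(2*I*pi/3))*conj(exp(2*I*pi/3)) + 1*(-6)*conj(1) + 1*(4 + 2*exp(-2*I*pi/3) + 4*exp(2*I*pi/3))*conj(exp(-2*I*pi/3)) + 1*(0)*conj(exp(2*I*pi/3))]
      = (1/6)[(10) + (0) + (-2) + (-6) + (-2) + (0)] = 0/6 = 0
  <chi_rho, chi_5> = (1/6)[1*(10)*conj(1) + 1*(0)*conj(exp(-I*pi/3)) + 1*(4 + 4*exp(-2*I*pi/3) + 2*exp(2*I*pi/3))*conj(exp(-2*I*pi/3)) + 1*(-6)*conj(-1) + 1*(4 + 2*exp(-2*I*pi/3) + 4*exp(2*I*pi/3))*conj(exp(2*I*pi/3)) + 1*(0)*conj(exp(I*pi/3))]
      = (1/6)[(10) + (0) + (4 + 2*exp(-2*I*pi/3) + 4*exp(2*I*pi/3)) + (6) + (4 + 4*exp(-2*I*pi/3) + 2*exp(2*I*pi/3)) + (0)] = 18/6 = 3
(Exp terms are combined using exp(i*s)*conj(exp(i*t)) = exp(i*(s-t)), and sums of them are collapsed using the identity that for every m > 1 the m distinct m-th roots of unity sum to 0, e.g. 1 + exp(2*I*pi/3) + exp(-2*I*pi/3) = 0.)
Dimension check: dim(rho) = sum (mult * dim) = 1*1 + 2*1 + 1*1 + 3*1 + 0*1 + 3*1 = 10 = chi_rho(e) = 10.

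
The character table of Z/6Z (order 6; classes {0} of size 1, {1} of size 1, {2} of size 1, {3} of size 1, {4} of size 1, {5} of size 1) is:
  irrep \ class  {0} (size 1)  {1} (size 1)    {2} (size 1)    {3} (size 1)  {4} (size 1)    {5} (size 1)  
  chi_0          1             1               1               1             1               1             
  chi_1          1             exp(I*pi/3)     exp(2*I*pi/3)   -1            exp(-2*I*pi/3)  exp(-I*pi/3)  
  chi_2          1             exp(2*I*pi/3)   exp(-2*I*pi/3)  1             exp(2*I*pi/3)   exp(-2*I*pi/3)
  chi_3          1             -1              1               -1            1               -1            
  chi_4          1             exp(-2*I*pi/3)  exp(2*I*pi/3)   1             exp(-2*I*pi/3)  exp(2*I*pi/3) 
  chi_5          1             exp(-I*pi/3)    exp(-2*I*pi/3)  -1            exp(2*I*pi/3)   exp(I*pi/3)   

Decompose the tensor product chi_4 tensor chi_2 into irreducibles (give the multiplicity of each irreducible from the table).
chi_4 tensor chi_2 = chi_0 (all other irreducibles have multiplicity 0).

Solution. The character of a tensor product is the pointwise product (chi_4 * chi_2)(C) = chi_4(C) * chi_2(C):
  {0}: (1)*(1), {1}: (exp(-2*I*pi/3))*(exp(2*I*pi/3)), {2}: (exp(2*I*pi/3))*(exp(-2*I*pi/3)), {3}: (1)*(1), {4}: (exp(-2*I*pi/3))*(exp(2*I*pi/3)), {5}: (exp(2*I*pi/3))*(exp(-2*I*pi/3))
so (chi_4 * chi_2) takes values
  {0} -> 1, {1} -> 1, {2} -> 1, {3} -> 1, {4} -> 1, {5} -> 1.
Now take the inner product of this character with each irreducible chi from the table, <chi_4*chi_2, chi> = (1/6) sum_C |C| (chi_4*chi_2)(C) conj(chi(C)):
  <chi_4*chi_2, chi_0> = (1/6)[1*(1)*conj(1) + 1*(1)*conj(1) + 1*(1)*conj(1) + 1*(1)*conj(1) + 1*(1)*conj(1) + 1*(1)*conj(1)]
      = (1/6)[(1) + (1) + (1) + (1) + (1) + (1)] = 6/6 = 1
  <chi_4*chi_2, chi_1> = (1/6)[1*(1)*conj(1) + 1*(1)*conj(exp(I*pi/3)) + 1*(1)*conj(exp(2*I*pi/3)) + 1*(1)*conj(-1) + 1*(1)*conj(exp(-2*I*pi/3)) + 1*(1)*conj(exp(-I*pi/3))]
      = (1/6)[(1) + (exp(-I*pi/3)) + (exp(-2*I*pi/3)) + (-1) + (exp(2*I*pi/3)) + (exp(I*pi/3))] = 0/6 = 0
  <chi_4*chi_2, chi_2> = (1/6)[1*(1)*conj(1) + 1*(1)*conj(exp(2*I*pi/3)) + 1*(1)*conj(exp(-2*I*pi/3)) + 1*(1)*conj(1) + 1*(1)*conj(exp(2*I*pi/3)) + 1*(1)*conj(exp(-2*I*pi/3))]
      = (1/6)[(1) + (exp(-2*I*pi/3)) + (exp(2*I*pi/3)) + (1) + (exp(-2*I*pi/3)) + (exp(2*I*pi/3))] = 0/6 = 0
  <chi_4*chi_2, chi_3> = (1/6)[1*(1)*conj(1) + 1*(1)*conj(-1) + 1*(1)*conj(1) + 1*(1)*conj(-1) + 1*(1)*conj(1) + 1*(1)*conj(-1)]
      = (1/6)[(1) + (-1) + (1) + (-1) + (1) + (-1)] = 0/6 = 0
  <chi_4*chi_2, chi_4> = (1/6)[1*(1)*conj(1) + 1*(1)*conj(exp(-2*I*pi/3)) + 1*(1)*conj(exp(2*I*pi/3)) + 1*(1)*conj(1) + 1*(1)*conj(exp(-2*I*pi/3)) + 1*(1)*conj(exp(2*I*pi/3))]
      = (1/6)[(1) + (exp(2*I*pi/3)) + (exp(-2*I*pi/3)) + (1) + (exp(2*I*pi/3)) + (exp(-2*I*pi/3))] = 0/6 = 0
  <chi_4*chi_2, chi_5> = (1/6)[1*(1)*conj(1) + 1*(1)*conj(exp(-I*pi/3)) + 1*(1)*conj(exp(-2*I*pi/3)) + 1*(1)*conj(-1) + 1*(1)*conj(exp(2*I*pi/3)) + 1*(1)*conj(exp(I*pi/3))]
      = (1/6)[(1) + (exp(I*pi/3)) + (exp(2*I*pi/3)) + (-1) + (exp(-2*I*pi/3)) + (exp(-I*pi/3))] = 0/6 = 0
(Exp terms are combined using exp(i*s)*conj(exp(i*t)) = exp(i*(s-t)), and sums of them are collapsed using the identity that for every m > 1 the m distinct m-th roots of unity sum to 0, e.g. 1 + exp(2*I*pi/3) + exp(-2*I*pi/3) = 0.)
Hence the multiplicities are chi_0: 1. Dimension check: dim(chi_4)*dim(chi_2) = 1*1 = 1 and sum (mult * dim) = 1*1 = 1.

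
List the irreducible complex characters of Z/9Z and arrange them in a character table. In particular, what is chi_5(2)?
Character table of Z/9Z (irreps indexed chi_0,...,chi_8 with chi_k(m) = zeta_9^(k*m), zeta_9 = exp(2*pi*i/9)):
  irrep \ class  {0} (size 1)  {1} (size 1)    {2} (size 1)    {3} (size 1)    {4} (size 1)    {5} (size 1)    {6} (size 1)    {7} (size 1)    {8} (size 1)  
  chi_0          1             1               1               1               1               1               1               1               1             
  chi_1          1             exp(2*I*pi/9)   exp(4*I*pi/9)   exp(2*I*pi/3)   exp(8*I*pi/9)   exp(-8*I*pi/9)  exp(-2*I*pi/3)  exp(-4*I*pi/9)  exp(-2*I*pi/9)
  chi_2          1             exp(4*I*pi/9)   exp(8*I*pi/9)   exp(-2*I*pi/3)  exp(-2*I*pi/9)  exp(2*I*pi/9)   exp(2*I*pi/3)   exp(-8*I*pi/9)  exp(-4*I*pi/9)
  chi_3          1             exp(2*I*pi/3)   exp(-2*I*pi/3)  1               exp(2*I*pi/3)   exp(-2*I*pi/3)  1               exp(2*I*pi/3)   exp(-2*I*pi/3)
  chi_4          1             exp(8*I*pi/9)   exp(-2*I*pi/9)  exp(2*I*pi/3)   exp(-4*I*pi/9)  exp(4*I*pi/9)   exp(-2*I*pi/3)  exp(2*I*pi/9)   exp(-8*I*pi/9)
  chi_5          1             exp(-8*I*pi/9)  exp(2*I*pi/9)   exp(-2*I*pi/3)  exp(4*I*pi/9)   exp(-4*I*pi/9)  exp(2*I*pi/3)   exp(-2*I*pi/9)  exp(8*I*pi/9) 
  chi_6          1             exp(-2*I*pi/3)  exp(2*I*pi/3)   1               exp(-2*I*pi/3)  exp(2*I*pi/3)   1               exp(-2*I*pi/3)  exp(2*I*pi/3) 
  chi_7          1             exp(-4*I*pi/9)  exp(-8*I*pi/9)  exp(2*I*pi/3)   exp(2*I*pi/9)   exp(-2*I*pi/9)  exp(-2*I*pi/3)  exp(8*I*pi/9)   exp(4*I*pi/9) 
  chi_8          1             exp(-2*I*pi/9)  exp(-4*I*pi/9)  exp(-2*I*pi/3)  exp(-8*I*pi/9)  exp(8*I*pi/9)   exp(2*I*pi/3)   exp(4*I*pi/9)   exp(2*I*pi/9) 

Spot check: chi_5(2) = zeta_9^(5*2) = zeta_9^10 = exp(2*I*pi/9).

Derivation: Z/9Z is abelian, so all 9 irreducible complex representations are 1-dimensional. They are given by chi_k(m) = zeta_9^(k*m) for k = 0,...,8. Row orthogonality: sum_m chi_k(m) conj(chi_l(m)) = 9 * [k = l].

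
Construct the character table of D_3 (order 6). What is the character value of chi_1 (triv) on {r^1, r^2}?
Conjugacy classes: {e} of size 1, {r^1, r^2} of size 2, {s, sr, ..., sr^2} of size 3.
Character table:
  irrep \ class              {e} (size 1)  {r^1, r^2} (size 2)  {s, sr, ..., sr^2} (size 3)
  chi_1 (triv)               1             1                    1                          
  chi_2 (sign: r->1, s->-1)  1             1                    -1                         
  chi_3 (2d, j=1)            2             -1                   0                          

Spot check: chi_1 (triv) on {r^1, r^2} = 1.

Why: D_3 has order 2*3 = 6 with 3 conjugacy classes, hence 3 irreducibles. Sum of squared dims 1 + 1 + 4 = 6 = |G|. Linear characters come from the abelianisation; the 2-dimensional irreps have character r^k -> 2*cos(2*pi*j*k/3), reflections -> 0.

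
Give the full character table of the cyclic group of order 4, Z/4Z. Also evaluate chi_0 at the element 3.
Character table of Z/4Z (irreps indexed chi_0,...,chi_3 with chi_k(m) = zeta_4^(k*m), zeta_4 = exp(2*pi*i/4)):
  irrep \ class  {0} (size 1)  {1} (size 1)  {2} (size 1)  {3} (size 1)
  chi_0          1             1             1             1           
  chi_1          1             I             -1            -I          
  chi_2          1             -1            1             -1          
  chi_3          1             -I            -1            I           

Spot check: chi_0(3) = zeta_4^(0*3) = zeta_4^0 = 1.

Derivation: Z/4Z is abelian, so all 4 irreducible complex representations are 1-dimensional. They are given by chi_k(m) = zeta_4^(k*m) for k = 0,...,3. Row orthogonality: sum_m chi_k(m) conj(chi_l(m)) = 4 * [k = l].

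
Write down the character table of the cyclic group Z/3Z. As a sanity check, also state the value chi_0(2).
Character table of Z/3Z (irreps indexed chi_0,...,chi_2 with chi_k(m) = zeta_3^(k*m), zeta_3 = exp(2*pi*i/3)):
  irrep \ class  {0} (size 1)  {1} (size 1)    {2} (size 1)  
  chi_0          1             1               1             
  chi_1          1             exp(2*I*pi/3)   exp(-2*I*pi/3)
  chi_2          1             exp(-2*I*pi/3)  exp(2*I*pi/3) 

Spot check: chi_0(2) = zeta_3^(0*2) = zeta_3^0 = 1.

Details: Z/3Z is abelian, so all 3 irreducible complex representations are 1-dimensional. They are given by chi_k(m) = zeta_3^(k*m) for k = 0,...,2. Row orthogonality: sum_m chi_k(m) conj(chi_l(m)) = 3 * [k = l].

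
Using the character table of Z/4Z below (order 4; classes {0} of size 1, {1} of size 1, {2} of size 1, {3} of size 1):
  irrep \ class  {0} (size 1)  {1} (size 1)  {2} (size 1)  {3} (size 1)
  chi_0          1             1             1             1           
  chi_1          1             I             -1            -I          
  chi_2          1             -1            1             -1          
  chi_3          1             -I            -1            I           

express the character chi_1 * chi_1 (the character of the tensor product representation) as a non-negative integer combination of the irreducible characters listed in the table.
chi_1 tensor chi_1 = chi_2 (all other irreducibles have multiplicity 0).

Justification: The character of a tensor product is the pointwise product (chi_1 * chi_1)(C) = chi_1(C) * chi_1(C):
  {0}: (1)*(1), {1}: (I)*(I), {2}: (-1)*(-1), {3}: (-I)*(-I)
so (chi_1 * chi_1) takes values
  {0} -> 1, {1} -> -1, {2} -> 1, {3} -> -1.
Now take the inner product of this character with each irreducible chi from the table, <chi_1*chi_1, chi> = (1/4) sum_C |C| (chi_1*chi_1)(C) conj(chi(C)):
  <chi_1*chi_1, chi_0> = (1/4)[1*(1)*conj(1) + 1*(-1)*conj(1) + 1*(1)*conj(1) + 1*(-1)*conj(1)]
      = (1/4)[(1) + (-1) + (1) + (-1)] = 0/4 = 0
  <chi_1*chi_1, chi_1> = (1/4)[1*(1)*conj(1) + 1*(-1)*conj(I) + 1*(1)*conj(-1) + 1*(-1)*conj(-I)]
      = (1/4)[(1) + (I) + (-1) + (-I)] = 0/4 = 0
  <chi_1*chi_1, chi_2> = (1/4)[1*(1)*conj(1) + 1*(-1)*conj(-1) + 1*(1)*conj(1) + 1*(-1)*conj(-1)]
      = (1/4)[(1) + (1) + (1) + (1)] = 4/4 = 1
  <chi_1*chi_1, chi_3> = (1/4)[1*(1)*conj(1) + 1*(-1)*conj(-I) + 1*(1)*conj(-1) + 1*(-1)*conj(I)]
      = (1/4)[(1) + (-I) + (-1) + (I)] = 0/4 = 0
(Exp terms are combined using exp(i*s)*conj(exp(i*t)) = exp(i*(s-t)), and sums of them are collapsed using the identity that for every m > 1 the m distinct m-th roots of unity sum to 0, e.g. 1 + exp(2*I*pi/3) + exp(-2*I*pi/3) = 0.)
Hence the multiplicities are chi_2: 1. Dimension check: dim(chi_1)*dim(chi_1) = 1*1 = 1 and sum (mult * dim) = 1*1 = 1.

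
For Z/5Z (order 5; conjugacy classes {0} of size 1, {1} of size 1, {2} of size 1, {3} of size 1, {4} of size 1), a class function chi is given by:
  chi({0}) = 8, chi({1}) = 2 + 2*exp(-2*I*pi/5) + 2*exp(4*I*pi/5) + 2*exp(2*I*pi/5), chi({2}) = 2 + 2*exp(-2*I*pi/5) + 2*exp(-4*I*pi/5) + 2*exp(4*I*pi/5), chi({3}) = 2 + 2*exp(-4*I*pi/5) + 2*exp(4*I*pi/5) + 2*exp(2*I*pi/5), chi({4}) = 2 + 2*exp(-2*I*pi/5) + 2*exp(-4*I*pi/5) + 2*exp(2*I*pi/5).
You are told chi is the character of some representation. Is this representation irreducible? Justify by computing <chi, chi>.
Not irreducible (reducible): <chi, chi> = 16 > 1.

Working: <chi, chi> = (1/|G|) sum_C |C| * |chi(C)|^2 = (1/5)[1*|8|^2 + 1*|2 + 2*exp(-2*I*pi/5) + 2*exp(4*I*pi/5) + 2*exp(2*I*pi/5)|^2 + 1*|2 + 2*exp(-2*I*pi/5) + 2*exp(-4*I*pi/5) + 2*exp(4*I*pi/5)|^2 + 1*|2 + 2*exp(-4*I*pi/5) + 2*exp(4*I*pi/5) + 2*exp(2*I*pi/5)|^2 + 1*|2 + 2*exp(-2*I*pi/5) + 2*exp(-4*I*pi/5) + 2*exp(2*I*pi/5)|^2]
  = (1/5)[(64) + (4) + (4) + (4) + (4)] = 80/5 = 16.
(Exp terms are combined using exp(i*s)*conj(exp(i*t)) = exp(i*(s-t)), and sums of them are collapsed using the identity that for every m > 1 the m distinct m-th roots of unity sum to 0, e.g. 1 + exp(2*I*pi/3) + exp(-2*I*pi/3) = 0.)
A character is irreducible iff <chi, chi> = 1, so this representation is reducible.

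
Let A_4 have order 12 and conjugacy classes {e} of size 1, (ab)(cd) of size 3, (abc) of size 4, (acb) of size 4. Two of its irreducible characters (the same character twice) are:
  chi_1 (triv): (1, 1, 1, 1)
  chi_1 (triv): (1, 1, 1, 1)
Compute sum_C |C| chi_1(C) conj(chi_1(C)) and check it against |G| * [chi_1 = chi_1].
Sum = 12 = |G| = 12; so <chi_1, chi_1> = 1 (norm-1 confirms irreducibility).

Working: Compute term by term over conjugacy classes (|C| * chi_1(C) * conj(chi_1(C))):
  1*(1)*conj(1) + 3*(1)*conj(1) + 4*(1)*conj(1) + 4*(1)*conj(1)
  = (1) + (3) + (4) + (4)
  = 12.
(Exp terms are combined using exp(i*s)*conj(exp(i*t)) = exp(i*(s-t)), and sums of them are collapsed using the identity that for every m > 1 the m distinct m-th roots of unity sum to 0, e.g. 1 + exp(2*I*pi/3) + exp(-2*I*pi/3) = 0.)
Dividing by |G| = 12 gives 12/12 = 1, matching the row-orthogonality relation <chi_1, chi_1> = [chi_1 = chi_1].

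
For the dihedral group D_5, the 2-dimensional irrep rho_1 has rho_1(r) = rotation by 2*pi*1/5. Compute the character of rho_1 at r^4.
chi_{rho_1}(r^4) = 2*cos(2*pi*1*4/5) = -1/2 + sqrt(5)/2

rho_1(r^4) is rotation by angle 2*pi*1*4/5, whose trace is 2*cos(2*pi*1*4/5) = -1/2 + sqrt(5)/2.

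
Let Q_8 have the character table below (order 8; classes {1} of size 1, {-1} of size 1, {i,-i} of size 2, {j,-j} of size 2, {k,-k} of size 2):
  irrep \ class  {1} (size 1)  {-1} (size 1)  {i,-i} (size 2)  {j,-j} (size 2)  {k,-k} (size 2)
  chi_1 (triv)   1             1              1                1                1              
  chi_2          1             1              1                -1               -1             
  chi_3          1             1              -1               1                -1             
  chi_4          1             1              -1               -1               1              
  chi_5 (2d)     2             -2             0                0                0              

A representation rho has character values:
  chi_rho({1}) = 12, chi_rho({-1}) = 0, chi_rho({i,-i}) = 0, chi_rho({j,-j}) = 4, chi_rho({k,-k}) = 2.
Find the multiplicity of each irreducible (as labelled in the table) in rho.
Multiplicities: chi_1: 3, chi_2: 0, chi_3: 2, chi_4: 1, chi_5: 3.

Why: Use <chi_rho, chi> = (1/|G|) sum_C |C| * chi_rho(C) * conj(chi(C)) with |G| = 8 for each irreducible chi in the table:
  <chi_rho, chi_1> = (1/8)[1*(12)*conj(1) + 1*(0)*conj(1) + 2*(0)*conj(1) + 2*(4)*conj(1) + 2*(2)*conj(1)]
      = (1/8)[(12) + (0) + (0) + (8) + (4)] = 24/8 = 3
  <chi_rho, chi_2> = (1/8)[1*(12)*conj(1) + 1*(0)*conj(1) + 2*(0)*conj(1) + 2*(4)*conj(-1) + 2*(2)*conj(-1)]
      = (1/8)[(12) + (0) + (0) + (-8) + (-4)] = 0/8 = 0
  <chi_rho, chi_3> = (1/8)[1*(12)*conj(1) + 1*(0)*conj(1) + 2*(0)*conj(-1) + 2*(4)*conj(1) + 2*(2)*conj(-1)]
      = (1/8)[(12) + (0) + (0) + (8) + (-4)] = 16/8 = 2
  <chi_rho, chi_4> = (1/8)[1*(12)*conj(1) + 1*(0)*conj(1) + 2*(0)*conj(-1) + 2*(4)*conj(-1) + 2*(2)*conj(1)]
      = (1/8)[(12) + (0) + (0) + (-8) + (4)] = 8/8 = 1
  <chi_rho, chi_5> = (1/8)[1*(12)*conj(2) + 1*(0)*conj(-2) + 2*(0)*conj(0) + 2*(4)*conj(0) + 2*(2)*conj(0)]
      = (1/8)[(24) + (0) + (0) + (0) + (0)] = 24/8 = 3
Dimension check: dim(rho) = sum (mult * dim) = 3*1 + 0*1 + 2*1 + 1*1 + 3*2 = 12 = chi_rho(e) = 12.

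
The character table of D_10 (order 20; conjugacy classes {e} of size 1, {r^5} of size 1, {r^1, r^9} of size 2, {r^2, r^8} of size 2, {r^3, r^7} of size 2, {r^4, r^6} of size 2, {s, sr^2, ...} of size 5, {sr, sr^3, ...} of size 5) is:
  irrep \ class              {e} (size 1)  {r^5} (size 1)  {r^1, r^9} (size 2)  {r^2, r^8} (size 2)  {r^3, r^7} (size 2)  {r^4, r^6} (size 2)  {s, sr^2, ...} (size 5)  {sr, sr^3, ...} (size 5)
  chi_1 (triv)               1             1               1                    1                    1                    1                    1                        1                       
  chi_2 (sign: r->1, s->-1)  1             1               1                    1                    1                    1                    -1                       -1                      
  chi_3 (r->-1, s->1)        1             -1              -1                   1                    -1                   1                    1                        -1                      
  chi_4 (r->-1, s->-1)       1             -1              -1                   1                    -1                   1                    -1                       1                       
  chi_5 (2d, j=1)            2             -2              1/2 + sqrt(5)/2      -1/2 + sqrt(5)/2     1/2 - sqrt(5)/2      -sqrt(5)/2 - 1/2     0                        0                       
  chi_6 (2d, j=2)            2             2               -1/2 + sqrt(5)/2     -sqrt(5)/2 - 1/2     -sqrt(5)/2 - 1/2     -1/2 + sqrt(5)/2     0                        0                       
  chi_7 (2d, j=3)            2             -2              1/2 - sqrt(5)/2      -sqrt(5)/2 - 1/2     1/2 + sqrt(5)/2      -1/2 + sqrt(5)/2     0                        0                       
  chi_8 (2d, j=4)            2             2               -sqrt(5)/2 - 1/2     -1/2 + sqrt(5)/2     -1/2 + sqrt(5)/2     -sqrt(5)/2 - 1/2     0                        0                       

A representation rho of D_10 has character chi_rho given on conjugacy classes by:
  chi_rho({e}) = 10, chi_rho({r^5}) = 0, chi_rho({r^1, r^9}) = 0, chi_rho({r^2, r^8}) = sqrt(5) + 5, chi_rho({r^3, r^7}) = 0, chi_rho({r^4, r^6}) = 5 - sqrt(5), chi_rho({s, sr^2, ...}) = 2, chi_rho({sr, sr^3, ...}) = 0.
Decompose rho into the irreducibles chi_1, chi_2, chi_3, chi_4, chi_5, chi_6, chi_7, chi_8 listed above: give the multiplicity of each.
Multiplicities: chi_1: 2, chi_2: 1, chi_3: 2, chi_4: 1, chi_5: 1, chi_6: 0, chi_7: 0, chi_8: 1.

Proof sketch: Use <chi_rho, chi> = (1/|G|) sum_C |C| * chi_rho(C) * conj(chi(C)) with |G| = 20 for each irreducible chi in the table:
  <chi_rho, chi_1> = (1/20)[1*(10)*conj(1) + 1*(0)*conj(1) + 2*(0)*conj(1) + 2*(sqrt(5) + 5)*conj(1) + 2*(0)*conj(1) + 2*(5 - sqrt(5))*conj(1) + 5*(2)*conj(1) + 5*(0)*conj(1)]
      = (1/20)[(10) + (0) + (0) + (2*sqrt(5) + 10) + (0) + (10 - 2*sqrt(5)) + (10) + (0)] = 40/20 = 2
  <chi_rho, chi_2> = (1/20)[1*(10)*conj(1) + 1*(0)*conj(1) + 2*(0)*conj(1) + 2*(sqrt(5) + 5)*conj(1) + 2*(0)*conj(1) + 2*(5 - sqrt(5))*conj(1) + 5*(2)*conj(-1) + 5*(0)*conj(-1)]
      = (1/20)[(10) + (0) + (0) + (2*sqrt(5) + 10) + (0) + (10 - 2*sqrt(5)) + (-10) + (0)] = 20/20 = 1
  <chi_rho, chi_3> = (1/20)[1*(10)*conj(1) + 1*(0)*conj(-1) + 2*(0)*conj(-1) + 2*(sqrt(5) + 5)*conj(1) + 2*(0)*conj(-1) + 2*(5 - sqrt(5))*conj(1) + 5*(2)*conj(1) + 5*(0)*conj(-1)]
      = (1/20)[(10) + (0) + (0) + (2*sqrt(5) + 10) + (0) + (10 - 2*sqrt(5)) + (10) + (0)] = 40/20 = 2
  <chi_rho, chi_4> = (1/20)[1*(10)*conj(1) + 1*(0)*conj(-1) + 2*(0)*conj(-1) + 2*(sqrt(5) + 5)*conj(1) + 2*(0)*conj(-1) + 2*(5 - sqrt(5))*conj(1) + 5*(2)*conj(-1) + 5*(0)*conj(1)]
      = (1/20)[(10) + (0) + (0) + (2*sqrt(5) + 10) + (0) + (10 - 2*sqrt(5)) + (-10) + (0)] = 20/20 = 1
  <chi_rho, chi_5> = (1/20)[1*(10)*conj(2) + 1*(0)*conj(-2) + 2*(0)*conj(1/2 + sqrt(5)/2) + 2*(sqrt(5) + 5)*conj(-1/2 + sqrt(5)/2) + 2*(0)*conj(1/2 - sqrt(5)/2) + 2*(5 - sqrt(5))*conj(-sqrt(5)/2 - 1/2) + 5*(2)*conj(0) + 5*(0)*conj(0)]
      = (1/20)[(20) + (0) + (0) + (4*sqrt(5)) + (0) + (-4*sqrt(5)) + (0) + (0)] = 20/20 = 1
  <chi_rho, chi_6> = (1/20)[1*(10)*conj(2) + 1*(0)*conj(2) + 2*(0)*conj(-1/2 + sqrt(5)/2) + 2*(sqrt(5) + 5)*conj(-sqrt(5)/2 - 1/2) + 2*(0)*conj(-sqrt(5)/2 - 1/2) + 2*(5 - sqrt(5))*conj(-1/2 + sqrt(5)/2) + 5*(2)*conj(0) + 5*(0)*conj(0)]
      = (1/20)[(20) + (0) + (0) + (-6*sqrt(5) - 10) + (0) + (-10 + 6*sqrt(5)) + (0) + (0)] = 0/20 = 0
  <chi_rho, chi_7> = (1/20)[1*(10)*conj(2) + 1*(0)*conj(-2) + 2*(0)*conj(1/2 - sqrt(5)/2) + 2*(sqrt(5) + 5)*conj(-sqrt(5)/2 - 1/2) + 2*(0)*conj(1/2 + sqrt(5)/2) + 2*(5 - sqrt(5))*conj(-1/2 + sqrt(5)/2) + 5*(2)*conj(0) + 5*(0)*conj(0)]
      = (1/20)[(20) + (0) + (0) + (-6*sqrt(5) - 10) + (0) + (-10 + 6*sqrt(5)) + (0) + (0)] = 0/20 = 0
  <chi_rho, chi_8> = (1/20)[1*(10)*conj(2) + 1*(0)*conj(2) + 2*(0)*conj(-sqrt(5)/2 - 1/2) + 2*(sqrt(5) + 5)*conj(-1/2 + sqrt(5)/2) + 2*(0)*conj(-1/2 + sqrt(5)/2) + 2*(5 - sqrt(5))*conj(-sqrt(5)/2 - 1/2) + 5*(2)*conj(0) + 5*(0)*conj(0)]
      = (1/20)[(20) + (0) + (0) + (4*sqrt(5)) + (0) + (-4*sqrt(5)) + (0) + (0)] = 20/20 = 1
Dimension check: dim(rho) = sum (mult * dim) = 2*1 + 1*1 + 2*1 + 1*1 + 1*2 + 0*2 + 0*2 + 1*2 = 10 = chi_rho(e) = 10.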